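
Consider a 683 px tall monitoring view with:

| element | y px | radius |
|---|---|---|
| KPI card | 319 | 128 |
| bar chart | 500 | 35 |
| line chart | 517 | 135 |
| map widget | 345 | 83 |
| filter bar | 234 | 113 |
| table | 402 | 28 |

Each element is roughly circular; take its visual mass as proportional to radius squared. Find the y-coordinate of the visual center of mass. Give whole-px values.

y ≈ 372

r² weights: KPI card 128² = 16384, bar chart 35² = 1225, line chart 135² = 18225, map widget 83² = 6889, filter bar 113² = 12769, table 28² = 784. Total = 56276.
y: (16384·319 + 1225·500 + 18225·517 + 6889·345 + 12769·234 + 784·402) / 56276 = 20941140 / 56276 ≈ 372.11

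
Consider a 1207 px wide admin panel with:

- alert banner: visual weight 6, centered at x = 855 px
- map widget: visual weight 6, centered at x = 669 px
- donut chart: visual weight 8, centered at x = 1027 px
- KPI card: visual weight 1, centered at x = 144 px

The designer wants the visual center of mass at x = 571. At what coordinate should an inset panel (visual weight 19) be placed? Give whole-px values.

New total weight: (6 + 6 + 8 + 1) + 19 = 40.
Along x: (17504 + 19·x) / 40 = 571 (existing moment 6·855 + 6·669 + 8·1027 + 1·144 = 17504) ⇒ x = (22840 − 17504) / 19 ≈ 280.84.

x ≈ 281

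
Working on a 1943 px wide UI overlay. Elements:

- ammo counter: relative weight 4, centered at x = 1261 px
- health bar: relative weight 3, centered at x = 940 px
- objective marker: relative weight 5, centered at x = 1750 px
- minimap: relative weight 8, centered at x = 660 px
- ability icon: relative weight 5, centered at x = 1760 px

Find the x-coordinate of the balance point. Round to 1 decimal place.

x ≈ 1227.8

Weights sum to 4 + 3 + 5 + 8 + 5 = 25.
x: (4·1261 + 3·940 + 5·1750 + 8·660 + 5·1760) / 25 = 30694 / 25 ≈ 1227.76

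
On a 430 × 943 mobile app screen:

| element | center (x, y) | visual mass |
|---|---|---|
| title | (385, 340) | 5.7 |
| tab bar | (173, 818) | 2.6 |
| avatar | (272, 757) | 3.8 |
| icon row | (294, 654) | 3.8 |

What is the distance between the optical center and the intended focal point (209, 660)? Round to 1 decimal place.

≈ 114.4

Weights sum to 5.7 + 2.6 + 3.8 + 3.8 = 15.9.
x-moment: 5.7·385 + 2.6·173 + 3.8·272 + 3.8·294 = 4795.1; centroid 4795.1/15.9 ≈ 301.58.
y-moment: 5.7·340 + 2.6·818 + 3.8·757 + 3.8·654 = 9426.6; centroid 9426.6/15.9 ≈ 592.87.
From (209, 660): dx = 92.58, dy = -67.13, so the distance is √(dx²+dy²) ≈ 114.36.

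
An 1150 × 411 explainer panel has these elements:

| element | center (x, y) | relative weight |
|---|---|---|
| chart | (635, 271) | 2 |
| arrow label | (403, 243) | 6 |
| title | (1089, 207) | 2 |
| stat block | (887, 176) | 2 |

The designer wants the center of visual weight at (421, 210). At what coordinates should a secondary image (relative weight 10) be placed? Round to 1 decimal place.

(162.2, 185.4)

After adding the secondary image, total weight = 2 + 6 + 2 + 2 + 10 = 22.
x: target moment 22×421 = 9262; current 2·635 + 6·403 + 2·1089 + 2·887 = 7640; the secondary image supplies 1622, so x = 1622/10 ≈ 162.20.
y: target moment 22×210 = 4620; current 2·271 + 6·243 + 2·207 + 2·176 = 2766; the secondary image supplies 1854, so y = 1854/10 ≈ 185.40.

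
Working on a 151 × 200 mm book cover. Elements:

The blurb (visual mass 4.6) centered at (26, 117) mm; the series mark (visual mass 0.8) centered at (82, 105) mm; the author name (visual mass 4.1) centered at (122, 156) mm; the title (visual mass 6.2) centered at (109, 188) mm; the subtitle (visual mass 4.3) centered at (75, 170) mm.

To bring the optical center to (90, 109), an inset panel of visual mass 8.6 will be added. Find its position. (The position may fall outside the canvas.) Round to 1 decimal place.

With the inset panel, Σw becomes 4.6 + 0.8 + 4.1 + 6.2 + 4.3 + 8.6 = 28.6.
x: target moment 28.6×90 = 2574.0; current 4.6·26 + 0.8·82 + 4.1·122 + 6.2·109 + 4.3·75 = 1683.7; the inset panel supplies 890.3, so x = 890.3/8.6 ≈ 103.52.
y: target moment 28.6×109 = 3117.4; current 4.6·117 + 0.8·105 + 4.1·156 + 6.2·188 + 4.3·170 = 3158.4; the inset panel supplies -41.0, so y = -41.0/8.6 ≈ -4.77.

(103.5, -4.8)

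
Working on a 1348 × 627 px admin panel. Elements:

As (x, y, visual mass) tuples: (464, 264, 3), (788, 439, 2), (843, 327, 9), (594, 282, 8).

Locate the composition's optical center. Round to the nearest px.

(696, 312)

Total weight = 3 + 2 + 9 + 8 = 22.
x: (3·464 + 2·788 + 9·843 + 8·594) / 22 = 15307 / 22 ≈ 695.77
y: (3·264 + 2·439 + 9·327 + 8·282) / 22 = 6869 / 22 ≈ 312.23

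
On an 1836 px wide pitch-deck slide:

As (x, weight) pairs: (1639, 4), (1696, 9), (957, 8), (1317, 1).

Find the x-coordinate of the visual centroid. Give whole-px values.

Total weight = 4 + 9 + 8 + 1 = 22.
x: (4·1639 + 9·1696 + 8·957 + 1·1317) / 22 = 30793 / 22 ≈ 1399.68

x ≈ 1400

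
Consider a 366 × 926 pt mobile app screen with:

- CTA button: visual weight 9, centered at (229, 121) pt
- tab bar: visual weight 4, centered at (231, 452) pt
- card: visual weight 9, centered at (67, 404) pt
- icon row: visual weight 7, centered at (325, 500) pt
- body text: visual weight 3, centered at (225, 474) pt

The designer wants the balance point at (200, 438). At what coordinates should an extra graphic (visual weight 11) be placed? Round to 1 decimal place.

(187.5, 670.8)

New total weight: (9 + 4 + 9 + 7 + 3) + 11 = 43.
x: target moment 43×200 = 8600; current 9·229 + 4·231 + 9·67 + 7·325 + 3·225 = 6538; the extra graphic supplies 2062, so x = 2062/11 ≈ 187.45.
y: target moment 43×438 = 18834; current 9·121 + 4·452 + 9·404 + 7·500 + 3·474 = 11455; the extra graphic supplies 7379, so y = 7379/11 ≈ 670.82.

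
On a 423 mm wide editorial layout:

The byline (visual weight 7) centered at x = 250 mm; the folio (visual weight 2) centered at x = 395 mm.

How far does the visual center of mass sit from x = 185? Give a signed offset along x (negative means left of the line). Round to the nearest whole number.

Total weight = 7 + 2 = 9.
Σw·x = 7·250 + 2·395 = 2540, so x̄ = 2540/9 ≈ 282.22.
Offset from x = 185: 282.22 − 185 ≈ 97.22.

≈ 97 mm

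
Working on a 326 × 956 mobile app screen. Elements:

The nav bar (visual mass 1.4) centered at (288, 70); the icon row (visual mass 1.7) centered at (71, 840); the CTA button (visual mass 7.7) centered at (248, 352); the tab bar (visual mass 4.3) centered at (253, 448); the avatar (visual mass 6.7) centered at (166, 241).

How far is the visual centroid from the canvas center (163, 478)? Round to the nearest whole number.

≈ 131

Weights sum to 1.4 + 1.7 + 7.7 + 4.3 + 6.7 = 21.8.
Σw·x = 1.4·288 + 1.7·71 + 7.7·248 + 4.3·253 + 6.7·166 = 4633.6, so x̄ = 4633.6/21.8 ≈ 212.55.
Σw·y = 1.4·70 + 1.7·840 + 7.7·352 + 4.3·448 + 6.7·241 = 7777.5, so ȳ = 7777.5/21.8 ≈ 356.77.
From (163, 478): dx = 49.55, dy = -121.23, so the distance is √(dx²+dy²) ≈ 130.97.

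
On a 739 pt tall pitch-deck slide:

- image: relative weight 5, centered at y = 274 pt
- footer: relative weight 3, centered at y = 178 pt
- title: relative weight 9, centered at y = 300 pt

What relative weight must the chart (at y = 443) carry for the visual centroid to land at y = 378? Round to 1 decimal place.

Known weights sum to 5 + 3 + 9 = 17; their moment is 5·274 + 3·178 + 9·300 = 4604.
For the centroid to hit 378: (4604 + w·443) / (17 + w) = 378.
Solving: w = (378·17 − 4604) / (443 − 378) = 1822 / 65 ≈ 28.03.

w ≈ 28.0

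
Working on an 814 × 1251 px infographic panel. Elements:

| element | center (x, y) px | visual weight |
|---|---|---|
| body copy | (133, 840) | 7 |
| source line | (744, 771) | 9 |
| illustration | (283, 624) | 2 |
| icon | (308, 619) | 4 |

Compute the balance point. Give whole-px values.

Total weight = 7 + 9 + 2 + 4 = 22.
x-moment: 7·133 + 9·744 + 2·283 + 4·308 = 9425; centroid 9425/22 ≈ 428.41.
y-moment: 7·840 + 9·771 + 2·624 + 4·619 = 16543; centroid 16543/22 ≈ 751.95.

(428, 752)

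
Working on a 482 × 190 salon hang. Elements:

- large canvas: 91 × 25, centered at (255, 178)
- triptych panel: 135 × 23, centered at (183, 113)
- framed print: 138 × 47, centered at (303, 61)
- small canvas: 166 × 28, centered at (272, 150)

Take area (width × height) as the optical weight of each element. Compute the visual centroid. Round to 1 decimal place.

Areas: large canvas 91·25 = 2275, triptych panel 135·23 = 3105, framed print 138·47 = 6486, small canvas 166·28 = 4648. Total weight = 16514.
x-moment: 2275·255 + 3105·183 + 6486·303 + 4648·272 = 4377854; centroid 4377854/16514 ≈ 265.10.
y-moment: 2275·178 + 3105·113 + 6486·61 + 4648·150 = 1848661; centroid 1848661/16514 ≈ 111.95.

(265.1, 111.9)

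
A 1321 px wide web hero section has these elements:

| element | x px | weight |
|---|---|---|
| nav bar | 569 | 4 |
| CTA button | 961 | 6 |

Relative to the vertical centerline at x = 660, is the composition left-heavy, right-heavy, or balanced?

Weights sum to 4 + 6 = 10.
x: (4·569 + 6·961) / 10 = 8042 / 10 ≈ 804.20
804.2 lies right of the midline 660, so the layout is right-heavy.

right-heavy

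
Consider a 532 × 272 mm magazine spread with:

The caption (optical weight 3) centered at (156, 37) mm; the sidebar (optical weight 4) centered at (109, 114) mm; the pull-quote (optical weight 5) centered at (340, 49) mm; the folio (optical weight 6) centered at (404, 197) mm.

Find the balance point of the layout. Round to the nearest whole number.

(279, 111)

Total weight = 3 + 4 + 5 + 6 = 18.
Σw·x = 3·156 + 4·109 + 5·340 + 6·404 = 5028, so x̄ = 5028/18 ≈ 279.33.
Σw·y = 3·37 + 4·114 + 5·49 + 6·197 = 1994, so ȳ = 1994/18 ≈ 110.78.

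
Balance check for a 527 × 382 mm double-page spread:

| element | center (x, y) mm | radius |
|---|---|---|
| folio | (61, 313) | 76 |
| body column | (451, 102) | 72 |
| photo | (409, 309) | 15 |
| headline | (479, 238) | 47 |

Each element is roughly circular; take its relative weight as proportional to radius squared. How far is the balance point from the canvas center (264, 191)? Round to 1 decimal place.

Weights ∝ r²: folio 76² = 5776, body column 72² = 5184, photo 15² = 225, headline 47² = 2209; Σw = 13394.
x-moment: 5776·61 + 5184·451 + 225·409 + 2209·479 = 3840456; centroid 3840456/13394 ≈ 286.73.
y-moment: 5776·313 + 5184·102 + 225·309 + 2209·238 = 2931923; centroid 2931923/13394 ≈ 218.90.
From (264, 191): dx = 22.73, dy = 27.90, so the distance is √(dx²+dy²) ≈ 35.99.

≈ 36.0 mm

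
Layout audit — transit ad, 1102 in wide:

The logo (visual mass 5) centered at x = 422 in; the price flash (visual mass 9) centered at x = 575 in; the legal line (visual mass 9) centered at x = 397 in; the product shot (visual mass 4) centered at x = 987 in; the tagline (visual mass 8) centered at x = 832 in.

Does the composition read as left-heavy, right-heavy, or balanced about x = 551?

Weights sum to 5 + 9 + 9 + 4 + 8 = 35.
x: (5·422 + 9·575 + 9·397 + 4·987 + 8·832) / 35 = 21462 / 35 ≈ 613.20
Since 613.2 is right of 551, the composition reads right-heavy.

right-heavy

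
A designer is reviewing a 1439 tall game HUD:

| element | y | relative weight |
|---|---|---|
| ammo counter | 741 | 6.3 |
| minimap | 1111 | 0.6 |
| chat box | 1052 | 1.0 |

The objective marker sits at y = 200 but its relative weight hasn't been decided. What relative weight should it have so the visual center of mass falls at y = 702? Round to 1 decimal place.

Existing Σw = 7.9 (6.3 + 0.6 + 1.0); existing moment 6.3·741 + 0.6·1111 + 1.0·1052 = 6386.9.
Balance at y = 702 requires (6386.9 + w·200) / (7.9 + w) = 702.
Solving: w = (702·7.9 − 6386.9) / (200 − 702) = -841.1 / -502 ≈ 1.68.

w ≈ 1.7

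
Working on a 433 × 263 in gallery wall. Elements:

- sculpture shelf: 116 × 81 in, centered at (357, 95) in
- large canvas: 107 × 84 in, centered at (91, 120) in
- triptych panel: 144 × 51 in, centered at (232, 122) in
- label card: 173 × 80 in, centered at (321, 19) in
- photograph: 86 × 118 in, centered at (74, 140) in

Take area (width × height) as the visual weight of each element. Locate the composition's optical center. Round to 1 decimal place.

Areas: sculpture shelf 116·81 = 9396, large canvas 107·84 = 8988, triptych panel 144·51 = 7344, label card 173·80 = 13840, photograph 86·118 = 10148. Total weight = 49716.
x-moment: 9396·357 + 8988·91 + 7344·232 + 13840·321 + 10148·74 = 11069680; centroid 11069680/49716 ≈ 222.66.
y-moment: 9396·95 + 8988·120 + 7344·122 + 13840·19 + 10148·140 = 4550828; centroid 4550828/49716 ≈ 91.54.

(222.7, 91.5)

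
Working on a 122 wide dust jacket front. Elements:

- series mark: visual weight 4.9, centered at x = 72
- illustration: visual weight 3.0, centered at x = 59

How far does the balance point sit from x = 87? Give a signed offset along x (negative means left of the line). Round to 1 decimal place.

Weights sum to 4.9 + 3.0 = 7.9.
x: (4.9·72 + 3.0·59) / 7.9 = 529.8 / 7.9 ≈ 67.06
Against x = 87, that's 67.06 − 87 = -19.94.

≈ -19.9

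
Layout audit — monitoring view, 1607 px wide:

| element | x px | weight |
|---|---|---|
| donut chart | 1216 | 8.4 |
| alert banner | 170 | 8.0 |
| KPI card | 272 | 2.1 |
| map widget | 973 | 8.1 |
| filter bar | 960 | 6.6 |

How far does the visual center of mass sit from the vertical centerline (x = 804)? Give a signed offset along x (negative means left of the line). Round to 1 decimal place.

≈ -9.9 px

Weights sum to 8.4 + 8.0 + 2.1 + 8.1 + 6.6 = 33.2.
x: (8.4·1216 + 8.0·170 + 2.1·272 + 8.1·973 + 6.6·960) / 33.2 = 26362.9 / 33.2 ≈ 794.06
Offset from x = 804: 794.06 − 804 ≈ -9.94.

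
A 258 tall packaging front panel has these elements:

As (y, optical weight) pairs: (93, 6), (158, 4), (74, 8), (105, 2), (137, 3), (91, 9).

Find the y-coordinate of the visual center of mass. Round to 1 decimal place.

Total weight = 6 + 4 + 8 + 2 + 3 + 9 = 32.
y-moment: 6·93 + 4·158 + 8·74 + 2·105 + 3·137 + 9·91 = 3222; centroid 3222/32 ≈ 100.69.

y ≈ 100.7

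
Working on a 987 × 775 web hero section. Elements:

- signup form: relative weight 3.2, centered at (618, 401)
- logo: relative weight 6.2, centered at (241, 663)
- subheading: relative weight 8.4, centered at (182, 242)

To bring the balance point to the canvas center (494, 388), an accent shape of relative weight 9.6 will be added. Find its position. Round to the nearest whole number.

(889, 334)

With the accent shape, Σw becomes 3.2 + 6.2 + 8.4 + 9.6 = 27.4.
x: target moment 27.4×494 = 13535.6; current 3.2·618 + 6.2·241 + 8.4·182 = 5000.6; the accent shape supplies 8535.0, so x = 8535.0/9.6 ≈ 889.06.
y: target moment 27.4×388 = 10631.2; current 3.2·401 + 6.2·663 + 8.4·242 = 7426.6; the accent shape supplies 3204.6, so y = 3204.6/9.6 ≈ 333.81.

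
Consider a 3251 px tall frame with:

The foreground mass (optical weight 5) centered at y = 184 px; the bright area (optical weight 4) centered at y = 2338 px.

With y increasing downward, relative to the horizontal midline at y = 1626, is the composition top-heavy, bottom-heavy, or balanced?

Σw = 5 + 4 = 9.
y: (5·184 + 4·2338) / 9 = 10272 / 9 ≈ 1141.33
Since 1141.3 is above (smaller y than) 1626, the composition reads top-heavy.

top-heavy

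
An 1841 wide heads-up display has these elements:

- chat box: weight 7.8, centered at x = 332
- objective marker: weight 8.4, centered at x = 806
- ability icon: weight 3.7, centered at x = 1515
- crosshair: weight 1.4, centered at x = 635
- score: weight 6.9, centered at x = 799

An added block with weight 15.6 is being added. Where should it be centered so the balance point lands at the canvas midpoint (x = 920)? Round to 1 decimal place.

After adding the added block, total weight = 7.8 + 8.4 + 3.7 + 1.4 + 6.9 + 15.6 = 43.8.
x: target moment 43.8×920 = 40296.0; current 7.8·332 + 8.4·806 + 3.7·1515 + 1.4·635 + 6.9·799 = 21367.6; the added block supplies 18928.4, so x = 18928.4/15.6 ≈ 1213.36.

x ≈ 1213.4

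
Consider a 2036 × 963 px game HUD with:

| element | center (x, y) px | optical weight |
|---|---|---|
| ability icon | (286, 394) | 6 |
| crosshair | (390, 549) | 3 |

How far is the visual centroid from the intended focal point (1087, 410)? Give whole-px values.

Total weight = 6 + 3 = 9.
x-moment: 6·286 + 3·390 = 2886; centroid 2886/9 ≈ 320.67.
y-moment: 6·394 + 3·549 = 4011; centroid 4011/9 ≈ 445.67.
Offset from (1087, 410): Δx ≈ -766.33, Δy ≈ 35.67; distance = √(Δx² + Δy²) ≈ 767.16.

≈ 767 px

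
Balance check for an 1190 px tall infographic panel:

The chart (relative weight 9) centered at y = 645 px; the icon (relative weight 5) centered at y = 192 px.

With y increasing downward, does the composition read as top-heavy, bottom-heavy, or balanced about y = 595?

top-heavy

Σw = 9 + 5 = 14.
y: (9·645 + 5·192) / 14 = 6765 / 14 ≈ 483.21
Since 483.2 is above (smaller y than) 595, the composition reads top-heavy.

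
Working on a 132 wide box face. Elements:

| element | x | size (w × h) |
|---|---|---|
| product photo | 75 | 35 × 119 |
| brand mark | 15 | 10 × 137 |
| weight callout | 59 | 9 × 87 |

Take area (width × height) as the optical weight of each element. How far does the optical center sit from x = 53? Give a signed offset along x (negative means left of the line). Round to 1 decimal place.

Areas → weights: product photo 35·119 = 4165, brand mark 10·137 = 1370, weight callout 9·87 = 783; Σw = 6318.
Σw·x = 4165·75 + 1370·15 + 783·59 = 379122, so x̄ = 379122/6318 ≈ 60.01.
Difference: 60.01 − 53 ≈ 7.01.

≈ 7.0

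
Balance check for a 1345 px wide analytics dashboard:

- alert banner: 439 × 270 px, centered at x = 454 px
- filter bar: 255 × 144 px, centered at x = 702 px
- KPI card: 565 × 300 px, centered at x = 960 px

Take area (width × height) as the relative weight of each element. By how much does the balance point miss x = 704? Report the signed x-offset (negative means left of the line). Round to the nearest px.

Taking area as weight: alert banner 439·270 = 118530, filter bar 255·144 = 36720, KPI card 565·300 = 169500. Sum 324750.
x: (118530·454 + 36720·702 + 169500·960) / 324750 = 242310060 / 324750 ≈ 746.14
Offset from x = 704: 746.14 − 704 ≈ 42.14.

≈ 42 px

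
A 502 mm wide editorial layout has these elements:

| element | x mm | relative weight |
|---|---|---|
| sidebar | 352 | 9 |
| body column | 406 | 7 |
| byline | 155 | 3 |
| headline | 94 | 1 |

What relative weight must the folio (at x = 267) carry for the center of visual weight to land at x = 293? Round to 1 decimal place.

Existing Σw = 20 (9 + 7 + 3 + 1); existing moment 9·352 + 7·406 + 3·155 + 1·94 = 6569.
For the centroid to hit 293: (6569 + w·267) / (20 + w) = 293.
Solving: w = (293·20 − 6569) / (267 − 293) = -709 / -26 ≈ 27.27.

w ≈ 27.3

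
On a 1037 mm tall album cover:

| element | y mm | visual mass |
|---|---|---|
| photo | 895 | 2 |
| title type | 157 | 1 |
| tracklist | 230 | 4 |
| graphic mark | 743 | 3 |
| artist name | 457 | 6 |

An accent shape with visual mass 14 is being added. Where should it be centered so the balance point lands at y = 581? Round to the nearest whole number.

After adding the accent shape, total weight = 2 + 1 + 4 + 3 + 6 + 14 = 30.
Along y: (7838 + 14·y) / 30 = 581 (existing moment 2·895 + 1·157 + 4·230 + 3·743 + 6·457 = 7838) ⇒ y = (17430 − 7838) / 14 ≈ 685.14.

y ≈ 685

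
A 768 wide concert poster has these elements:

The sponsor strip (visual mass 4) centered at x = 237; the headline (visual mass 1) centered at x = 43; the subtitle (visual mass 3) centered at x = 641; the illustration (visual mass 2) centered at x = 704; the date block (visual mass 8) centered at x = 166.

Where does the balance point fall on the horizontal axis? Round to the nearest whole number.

Total weight = 4 + 1 + 3 + 2 + 8 = 18.
x: (4·237 + 1·43 + 3·641 + 2·704 + 8·166) / 18 = 5650 / 18 ≈ 313.89

x ≈ 314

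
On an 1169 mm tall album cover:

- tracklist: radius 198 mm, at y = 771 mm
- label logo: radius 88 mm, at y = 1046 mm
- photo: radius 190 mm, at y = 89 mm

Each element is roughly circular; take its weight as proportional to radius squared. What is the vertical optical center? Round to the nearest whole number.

r² weights: tracklist 198² = 39204, label logo 88² = 7744, photo 190² = 36100. Total = 83048.
y: (39204·771 + 7744·1046 + 36100·89) / 83048 = 41539408 / 83048 ≈ 500.19

y ≈ 500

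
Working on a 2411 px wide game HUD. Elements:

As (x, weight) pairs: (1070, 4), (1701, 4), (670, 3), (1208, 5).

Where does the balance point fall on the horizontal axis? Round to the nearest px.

Σw = 4 + 4 + 3 + 5 = 16.
x: (4·1070 + 4·1701 + 3·670 + 5·1208) / 16 = 19134 / 16 ≈ 1195.88

x ≈ 1196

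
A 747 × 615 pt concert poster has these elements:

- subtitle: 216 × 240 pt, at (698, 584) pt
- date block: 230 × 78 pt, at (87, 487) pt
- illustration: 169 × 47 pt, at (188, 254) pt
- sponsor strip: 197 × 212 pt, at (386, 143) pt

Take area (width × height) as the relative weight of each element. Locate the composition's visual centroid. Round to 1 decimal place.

(463.3, 393.4)

Areas: subtitle 216·240 = 51840, date block 230·78 = 17940, illustration 169·47 = 7943, sponsor strip 197·212 = 41764. Total weight = 119487.
x-moment: 51840·698 + 17940·87 + 7943·188 + 41764·386 = 55359288; centroid 55359288/119487 ≈ 463.31.
y-moment: 51840·584 + 17940·487 + 7943·254 + 41764·143 = 47001114; centroid 47001114/119487 ≈ 393.36.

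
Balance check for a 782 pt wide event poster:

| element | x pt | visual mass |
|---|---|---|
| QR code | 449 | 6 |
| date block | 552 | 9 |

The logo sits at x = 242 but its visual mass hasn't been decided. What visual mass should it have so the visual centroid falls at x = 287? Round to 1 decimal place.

Known weights sum to 6 + 9 = 15; their moment is 6·449 + 9·552 = 7662.
Balance at x = 287 requires (7662 + w·242) / (15 + w) = 287.
Solving: w = (287·15 − 7662) / (242 − 287) = -3357 / -45 ≈ 74.60.

w ≈ 74.6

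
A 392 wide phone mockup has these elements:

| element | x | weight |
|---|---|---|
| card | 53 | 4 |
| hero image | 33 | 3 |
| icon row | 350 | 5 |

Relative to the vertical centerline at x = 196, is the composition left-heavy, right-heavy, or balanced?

left-heavy

Σw = 4 + 3 + 5 = 12.
x-moment: 4·53 + 3·33 + 5·350 = 2061; centroid 2061/12 ≈ 171.75.
171.8 vs midline 196 → left-heavy.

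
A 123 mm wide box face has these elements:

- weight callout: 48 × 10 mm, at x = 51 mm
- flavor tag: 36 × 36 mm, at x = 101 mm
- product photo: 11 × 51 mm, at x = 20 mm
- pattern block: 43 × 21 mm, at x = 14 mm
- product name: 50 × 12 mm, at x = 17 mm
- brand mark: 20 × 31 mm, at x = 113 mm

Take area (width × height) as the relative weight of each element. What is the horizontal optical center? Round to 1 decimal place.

Areas → weights: weight callout 48·10 = 480, flavor tag 36·36 = 1296, product photo 11·51 = 561, pattern block 43·21 = 903, product name 50·12 = 600, brand mark 20·31 = 620; Σw = 4460.
x-moment: 480·51 + 1296·101 + 561·20 + 903·14 + 600·17 + 620·113 = 259498; centroid 259498/4460 ≈ 58.18.

x ≈ 58.2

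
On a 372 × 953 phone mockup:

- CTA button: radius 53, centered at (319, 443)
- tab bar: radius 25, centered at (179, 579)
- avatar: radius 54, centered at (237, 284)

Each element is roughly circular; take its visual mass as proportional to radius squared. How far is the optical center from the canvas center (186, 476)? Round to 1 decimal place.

≈ 123.4

Weights ∝ r²: CTA button 53² = 2809, tab bar 25² = 625, avatar 54² = 2916; Σw = 6350.
x: (2809·319 + 625·179 + 2916·237) / 6350 = 1699038 / 6350 ≈ 267.57
y: (2809·443 + 625·579 + 2916·284) / 6350 = 2434406 / 6350 ≈ 383.37
From (186, 476): dx = 81.57, dy = -92.63, so the distance is √(dx²+dy²) ≈ 123.42.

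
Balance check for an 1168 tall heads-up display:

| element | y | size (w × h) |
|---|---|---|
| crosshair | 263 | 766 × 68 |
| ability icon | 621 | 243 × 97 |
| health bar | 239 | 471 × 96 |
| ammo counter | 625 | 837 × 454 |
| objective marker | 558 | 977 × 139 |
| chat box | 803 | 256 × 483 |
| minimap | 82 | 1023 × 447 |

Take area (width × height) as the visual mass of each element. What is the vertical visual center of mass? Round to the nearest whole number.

Areas: crosshair 766·68 = 52088, ability icon 243·97 = 23571, health bar 471·96 = 45216, ammo counter 837·454 = 379998, objective marker 977·139 = 135803, chat box 256·483 = 123648, minimap 1023·447 = 457281. Total weight = 1217605.
Σw·y = 489206569; ȳ = 489206569/1217605 ≈ 401.78.

y ≈ 402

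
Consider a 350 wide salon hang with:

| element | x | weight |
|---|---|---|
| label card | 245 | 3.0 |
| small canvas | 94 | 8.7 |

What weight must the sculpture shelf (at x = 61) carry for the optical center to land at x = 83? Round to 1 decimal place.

Known weights sum to 3.0 + 8.7 = 11.7; their moment is 3.0·245 + 8.7·94 = 1552.8.
Balance at x = 83 requires (1552.8 + w·61) / (11.7 + w) = 83.
So w = (83·11.7 − 1552.8)/(61 − 83) = -581.7/-22 ≈ 26.44.

w ≈ 26.4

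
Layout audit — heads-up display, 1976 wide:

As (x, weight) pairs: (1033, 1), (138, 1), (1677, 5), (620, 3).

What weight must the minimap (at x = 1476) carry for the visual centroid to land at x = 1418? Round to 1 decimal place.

Known weights sum to 1 + 1 + 5 + 3 = 10; their moment is 1·1033 + 1·138 + 5·1677 + 3·620 = 11416.
For the centroid to hit 1418: (11416 + w·1476) / (10 + w) = 1418.
Rearranging, w·(1476 − 1418) = 1418·10 − 11416 = 2764, so w ≈ 2764/58 = 47.66.

w ≈ 47.7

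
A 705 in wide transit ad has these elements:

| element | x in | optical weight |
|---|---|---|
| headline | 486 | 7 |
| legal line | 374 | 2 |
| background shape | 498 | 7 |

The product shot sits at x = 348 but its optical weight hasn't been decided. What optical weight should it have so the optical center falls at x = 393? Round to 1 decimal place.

Known weights sum to 7 + 2 + 7 = 16; their moment is 7·486 + 2·374 + 7·498 = 7636.
For the centroid to hit 393: (7636 + w·348) / (16 + w) = 393.
So w = (393·16 − 7636)/(348 − 393) = -1348/-45 ≈ 29.96.

w ≈ 30.0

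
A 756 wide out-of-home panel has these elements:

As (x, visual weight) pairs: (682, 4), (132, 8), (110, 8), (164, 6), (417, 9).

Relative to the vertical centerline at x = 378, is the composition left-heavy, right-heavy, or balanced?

Weights sum to 4 + 8 + 8 + 6 + 9 = 35.
x: (4·682 + 8·132 + 8·110 + 6·164 + 9·417) / 35 = 9401 / 35 ≈ 268.60
268.6 lies left of the midline 378, so the layout is left-heavy.

left-heavy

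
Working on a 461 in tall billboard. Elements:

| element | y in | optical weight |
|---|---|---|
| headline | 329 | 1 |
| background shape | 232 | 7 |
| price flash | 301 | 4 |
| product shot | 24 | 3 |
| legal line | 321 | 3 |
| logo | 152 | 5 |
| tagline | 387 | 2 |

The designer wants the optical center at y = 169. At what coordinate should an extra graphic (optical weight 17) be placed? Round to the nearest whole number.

With the extra graphic, Σw becomes 1 + 7 + 4 + 3 + 3 + 5 + 2 + 17 = 42.
Along y: (5726 + 17·y) / 42 = 169 (existing moment 1·329 + 7·232 + 4·301 + 3·24 + 3·321 + 5·152 + 2·387 = 5726) ⇒ y = (7098 − 5726) / 17 ≈ 80.71.

y ≈ 81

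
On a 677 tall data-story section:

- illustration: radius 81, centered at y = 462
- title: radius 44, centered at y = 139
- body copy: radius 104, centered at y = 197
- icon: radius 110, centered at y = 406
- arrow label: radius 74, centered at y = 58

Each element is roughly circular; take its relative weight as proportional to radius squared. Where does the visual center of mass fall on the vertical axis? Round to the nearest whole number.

y ≈ 289

r² weights: illustration 81² = 6561, title 44² = 1936, body copy 104² = 10816, icon 110² = 12100, arrow label 74² = 5476. Total = 36889.
Σw·y = 6561·462 + 1936·139 + 10816·197 + 12100·406 + 5476·58 = 10661246, so ȳ = 10661246/36889 ≈ 289.01.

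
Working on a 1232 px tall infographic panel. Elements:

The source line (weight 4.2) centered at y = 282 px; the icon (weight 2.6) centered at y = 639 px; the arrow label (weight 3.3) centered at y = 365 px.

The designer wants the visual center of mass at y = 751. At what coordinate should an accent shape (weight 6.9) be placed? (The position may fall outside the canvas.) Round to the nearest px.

y ≈ 1263

New total weight: (4.2 + 2.6 + 3.3) + 6.9 = 17.0.
Along y: (4050.3 + 6.9·y) / 17.0 = 751 (existing moment 4.2·282 + 2.6·639 + 3.3·365 = 4050.3) ⇒ y = (12767.0 − 4050.3) / 6.9 ≈ 1263.29.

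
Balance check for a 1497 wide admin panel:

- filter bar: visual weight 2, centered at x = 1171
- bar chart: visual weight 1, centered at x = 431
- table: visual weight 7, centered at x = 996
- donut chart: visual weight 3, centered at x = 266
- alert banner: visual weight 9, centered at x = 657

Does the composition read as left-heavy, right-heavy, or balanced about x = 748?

balanced

Weights sum to 2 + 1 + 7 + 3 + 9 = 22.
x-moment: 2·1171 + 1·431 + 7·996 + 3·266 + 9·657 = 16456; centroid 16456/22 ≈ 748.00.
The centroid 748.00 matches the midline at 748, so the layout is balanced.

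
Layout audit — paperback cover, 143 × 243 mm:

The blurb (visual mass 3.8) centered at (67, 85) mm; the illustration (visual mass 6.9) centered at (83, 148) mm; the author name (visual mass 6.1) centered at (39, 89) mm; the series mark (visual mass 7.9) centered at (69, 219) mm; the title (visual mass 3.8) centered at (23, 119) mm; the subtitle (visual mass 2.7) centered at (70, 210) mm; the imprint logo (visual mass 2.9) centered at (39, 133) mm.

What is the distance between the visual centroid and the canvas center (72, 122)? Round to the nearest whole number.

≈ 29 mm

Weights sum to 3.8 + 6.9 + 6.1 + 7.9 + 3.8 + 2.7 + 2.9 = 34.1.
x-moment: 3.8·67 + 6.9·83 + 6.1·39 + 7.9·69 + 3.8·23 + 2.7·70 + 2.9·39 = 1999.8; centroid 1999.8/34.1 ≈ 58.65.
y-moment: 3.8·85 + 6.9·148 + 6.1·89 + 7.9·219 + 3.8·119 + 2.7·210 + 2.9·133 = 5022.1; centroid 5022.1/34.1 ≈ 147.28.
Offset from (72, 122): Δx ≈ -13.35, Δy ≈ 25.28; distance = √(Δx² + Δy²) ≈ 28.59.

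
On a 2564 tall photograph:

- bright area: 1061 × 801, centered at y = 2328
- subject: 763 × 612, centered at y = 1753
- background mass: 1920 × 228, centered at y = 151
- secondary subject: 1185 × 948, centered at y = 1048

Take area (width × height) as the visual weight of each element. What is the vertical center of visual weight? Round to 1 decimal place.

Taking area as weight: bright area 1061·801 = 849861, subject 763·612 = 466956, background mass 1920·228 = 437760, secondary subject 1185·948 = 1123380. Sum 2877957.
Σw·y = 849861·2328 + 466956·1753 + 437760·151 + 1123380·1048 = 4040454276, so ȳ = 4040454276/2877957 ≈ 1403.93.

y ≈ 1403.9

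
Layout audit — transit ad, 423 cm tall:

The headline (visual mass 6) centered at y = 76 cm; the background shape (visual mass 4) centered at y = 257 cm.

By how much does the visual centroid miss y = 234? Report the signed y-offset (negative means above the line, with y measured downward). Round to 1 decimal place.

Σw = 6 + 4 = 10.
Σw·y = 6·76 + 4·257 = 1484, so ȳ = 1484/10 ≈ 148.40.
Against y = 234, that's 148.40 − 234 = -85.60.

≈ -85.6 cm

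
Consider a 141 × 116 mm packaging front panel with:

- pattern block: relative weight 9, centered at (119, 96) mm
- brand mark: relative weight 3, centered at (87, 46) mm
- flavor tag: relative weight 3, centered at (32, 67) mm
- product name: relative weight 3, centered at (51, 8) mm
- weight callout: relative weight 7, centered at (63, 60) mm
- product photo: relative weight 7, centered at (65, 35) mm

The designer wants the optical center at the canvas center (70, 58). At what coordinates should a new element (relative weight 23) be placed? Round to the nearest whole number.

(60, 56)

New total weight: (9 + 3 + 3 + 3 + 7 + 7) + 23 = 55.
x: target moment 55×70 = 3850; current 9·119 + 3·87 + 3·32 + 3·51 + 7·63 + 7·65 = 2477; the new element supplies 1373, so x = 1373/23 ≈ 59.70.
y: target moment 55×58 = 3190; current 9·96 + 3·46 + 3·67 + 3·8 + 7·60 + 7·35 = 1892; the new element supplies 1298, so y = 1298/23 ≈ 56.43.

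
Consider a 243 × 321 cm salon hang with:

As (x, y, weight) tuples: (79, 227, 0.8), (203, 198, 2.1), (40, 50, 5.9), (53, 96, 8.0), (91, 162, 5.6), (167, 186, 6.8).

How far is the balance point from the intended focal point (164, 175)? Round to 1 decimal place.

≈ 81.1 cm

Total weight = 0.8 + 2.1 + 5.9 + 8.0 + 5.6 + 6.8 = 29.2.
x: (0.8·79 + 2.1·203 + 5.9·40 + 8.0·53 + 5.6·91 + 6.8·167) / 29.2 = 2794.7 / 29.2 ≈ 95.71
y: (0.8·227 + 2.1·198 + 5.9·50 + 8.0·96 + 5.6·162 + 6.8·186) / 29.2 = 3832.4 / 29.2 ≈ 131.25
Offset from (164, 175): Δx ≈ -68.29, Δy ≈ -43.75; distance = √(Δx² + Δy²) ≈ 81.11.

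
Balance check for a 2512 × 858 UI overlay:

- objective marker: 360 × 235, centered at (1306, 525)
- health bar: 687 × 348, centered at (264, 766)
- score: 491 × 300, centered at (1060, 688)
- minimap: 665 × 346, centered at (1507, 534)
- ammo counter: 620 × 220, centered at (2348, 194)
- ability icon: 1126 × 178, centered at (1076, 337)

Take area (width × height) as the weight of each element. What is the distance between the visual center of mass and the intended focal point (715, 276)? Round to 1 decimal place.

Taking area as weight: objective marker 360·235 = 84600, health bar 687·348 = 239076, score 491·300 = 147300, minimap 665·346 = 230090, ammo counter 620·220 = 136400, ability icon 1126·178 = 200428. Sum 1037894.
Σw·x = 1212415022; x̄ = 1212415022/1037894 ≈ 1168.15.
Σw·y = 545763512; ȳ = 545763512/1037894 ≈ 525.84.
Relative to (715, 276): Δ = (453.15, 249.84); |Δ| = √(453.15² + 249.84²) ≈ 517.46.

≈ 517.5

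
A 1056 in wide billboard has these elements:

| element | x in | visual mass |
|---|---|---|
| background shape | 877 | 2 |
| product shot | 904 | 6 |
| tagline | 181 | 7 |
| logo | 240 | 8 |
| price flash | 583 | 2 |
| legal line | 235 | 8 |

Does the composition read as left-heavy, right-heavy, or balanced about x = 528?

Total weight = 2 + 6 + 7 + 8 + 2 + 8 = 33.
x-moment: 2·877 + 6·904 + 7·181 + 8·240 + 2·583 + 8·235 = 13411; centroid 13411/33 ≈ 406.39.
406.4 lies left of the midline 528, so the layout is left-heavy.

left-heavy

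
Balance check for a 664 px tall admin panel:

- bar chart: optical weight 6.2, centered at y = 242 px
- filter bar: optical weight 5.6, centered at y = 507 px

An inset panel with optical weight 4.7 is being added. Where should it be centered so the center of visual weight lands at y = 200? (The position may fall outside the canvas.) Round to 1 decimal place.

With the inset panel, Σw becomes 6.2 + 5.6 + 4.7 = 16.5.
Along y: (4339.6 + 4.7·y) / 16.5 = 200 (existing moment 6.2·242 + 5.6·507 = 4339.6) ⇒ y = (3300.0 − 4339.6) / 4.7 ≈ -221.19.

y ≈ -221.2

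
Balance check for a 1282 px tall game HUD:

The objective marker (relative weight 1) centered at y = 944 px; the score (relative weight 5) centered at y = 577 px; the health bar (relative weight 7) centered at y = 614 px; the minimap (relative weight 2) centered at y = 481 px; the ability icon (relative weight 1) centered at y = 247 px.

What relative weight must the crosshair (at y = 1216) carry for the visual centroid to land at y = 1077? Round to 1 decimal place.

Known weights sum to 1 + 5 + 7 + 2 + 1 = 16; their moment is 1·944 + 5·577 + 7·614 + 2·481 + 1·247 = 9336.
Balance at y = 1077 requires (9336 + w·1216) / (16 + w) = 1077.
Solving: w = (1077·16 − 9336) / (1216 − 1077) = 7896 / 139 ≈ 56.81.

w ≈ 56.8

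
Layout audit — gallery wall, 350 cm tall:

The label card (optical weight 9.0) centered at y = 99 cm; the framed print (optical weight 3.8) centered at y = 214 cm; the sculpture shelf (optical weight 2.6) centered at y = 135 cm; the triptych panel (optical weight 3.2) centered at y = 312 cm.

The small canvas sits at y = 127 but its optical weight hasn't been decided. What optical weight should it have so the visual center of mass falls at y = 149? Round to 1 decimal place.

w ≈ 12.8

Known weights sum to 9.0 + 3.8 + 2.6 + 3.2 = 18.6; their moment is 9.0·99 + 3.8·214 + 2.6·135 + 3.2·312 = 3053.6.
For the centroid to hit 149: (3053.6 + w·127) / (18.6 + w) = 149.
Solving: w = (149·18.6 − 3053.6) / (127 − 149) = -282.2 / -22 ≈ 12.83.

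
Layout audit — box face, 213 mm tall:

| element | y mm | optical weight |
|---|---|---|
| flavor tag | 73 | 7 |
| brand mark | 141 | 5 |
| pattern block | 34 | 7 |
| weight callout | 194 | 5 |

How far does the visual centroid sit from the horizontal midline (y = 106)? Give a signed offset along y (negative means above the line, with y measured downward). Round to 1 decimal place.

≈ -5.0 mm

Total weight = 7 + 5 + 7 + 5 = 24.
y-moment: 7·73 + 5·141 + 7·34 + 5·194 = 2424; centroid 2424/24 ≈ 101.00.
Against y = 106, that's 101.00 − 106 = -5.00.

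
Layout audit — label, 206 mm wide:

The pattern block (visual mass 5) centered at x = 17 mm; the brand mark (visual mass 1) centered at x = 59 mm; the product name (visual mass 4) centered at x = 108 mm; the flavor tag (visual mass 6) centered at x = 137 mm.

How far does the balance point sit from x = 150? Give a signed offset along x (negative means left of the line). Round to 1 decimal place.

≈ -62.6 mm

Total weight = 5 + 1 + 4 + 6 = 16.
Σw·x = 5·17 + 1·59 + 4·108 + 6·137 = 1398, so x̄ = 1398/16 ≈ 87.38.
Difference: 87.38 − 150 ≈ -62.62.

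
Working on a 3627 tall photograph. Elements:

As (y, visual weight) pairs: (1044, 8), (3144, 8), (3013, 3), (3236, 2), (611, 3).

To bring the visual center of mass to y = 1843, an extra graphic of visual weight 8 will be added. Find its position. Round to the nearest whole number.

With the extra graphic, Σw becomes 8 + 8 + 3 + 2 + 3 + 8 = 32.
Along y: (50848 + 8·y) / 32 = 1843 (existing moment 8·1044 + 8·3144 + 3·3013 + 2·3236 + 3·611 = 50848) ⇒ y = (58976 − 50848) / 8 ≈ 1016.00.

y ≈ 1016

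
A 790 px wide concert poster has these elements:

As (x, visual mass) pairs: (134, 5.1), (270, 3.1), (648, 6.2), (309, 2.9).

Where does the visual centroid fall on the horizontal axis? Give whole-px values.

x ≈ 372

Weights sum to 5.1 + 3.1 + 6.2 + 2.9 = 17.3.
Σw·x = 5.1·134 + 3.1·270 + 6.2·648 + 2.9·309 = 6434.1, so x̄ = 6434.1/17.3 ≈ 371.91.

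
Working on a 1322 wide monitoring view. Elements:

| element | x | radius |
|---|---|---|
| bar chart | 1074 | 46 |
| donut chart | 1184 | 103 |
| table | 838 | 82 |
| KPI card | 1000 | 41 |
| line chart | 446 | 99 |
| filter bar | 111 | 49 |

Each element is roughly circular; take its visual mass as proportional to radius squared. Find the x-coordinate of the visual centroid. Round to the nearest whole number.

Weights ∝ r²: bar chart 46² = 2116, donut chart 103² = 10609, table 82² = 6724, KPI card 41² = 1681, line chart 99² = 9801, filter bar 49² = 2401; Σw = 33332.
x: moment 26787109 / weight 33332 ≈ 803.65

x ≈ 804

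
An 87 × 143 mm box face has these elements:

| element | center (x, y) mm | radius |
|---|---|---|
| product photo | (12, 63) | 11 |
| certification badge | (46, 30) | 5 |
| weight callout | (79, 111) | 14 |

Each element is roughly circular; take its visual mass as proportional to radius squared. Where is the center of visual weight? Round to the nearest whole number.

Weights ∝ r²: product photo 11² = 121, certification badge 5² = 25, weight callout 14² = 196; Σw = 342.
Σw·x = 121·12 + 25·46 + 196·79 = 18086, so x̄ = 18086/342 ≈ 52.88.
Σw·y = 121·63 + 25·30 + 196·111 = 30129, so ȳ = 30129/342 ≈ 88.10.

(53, 88)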